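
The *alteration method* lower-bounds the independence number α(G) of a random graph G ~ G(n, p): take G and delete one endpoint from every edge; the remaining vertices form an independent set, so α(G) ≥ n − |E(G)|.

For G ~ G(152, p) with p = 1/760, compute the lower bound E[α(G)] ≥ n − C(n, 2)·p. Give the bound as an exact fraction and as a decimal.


E[|E(G)|] = C(152, 2)·p = 11476 · (1/760) = 151/10.
E[α(G)] ≥ n − E[|E(G)|] = 152 − 151/10 = 1369/10.
Numerically: ≈ 136.900.
(This is only a lower bound; the true E[α(G)] may be larger.)

E[α(G)] ≥ 1369/10 ≈ 136.900.


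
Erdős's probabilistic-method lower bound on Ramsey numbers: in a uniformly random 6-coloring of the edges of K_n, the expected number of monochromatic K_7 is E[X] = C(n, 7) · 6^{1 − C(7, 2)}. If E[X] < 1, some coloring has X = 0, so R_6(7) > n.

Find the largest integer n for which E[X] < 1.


We need C(n, 7) · 6^{1 − 21} < 1, i.e. C(n, 7) < 6^{21 − 1} = 3656158440062976.
Check values of n near the boundary:
  n = 566: C(566, 7) = 3557206237959440; 3557206237959440 < 3656158440062976? YES
  n = 567: C(567, 7) = 3601671315933933; 3601671315933933 < 3656158440062976? YES
  n = 568: C(568, 7) = 3646611956239704; 3646611956239704 < 3656158440062976? YES
  n = 569: C(569, 7) = 3692032389858348; 3692032389858348 < 3656158440062976? NO
  n = 570: C(570, 7) = 3737936877831720; 3737936877831720 < 3656158440062976? NO
The largest n with C(n, 7) < 3656158440062976 is n = 568 (where E[X] = 16882462760369/16926659444736 ≈ 0.99739). Hence R_6(7) > 568, i.e. R_6(7) ≥ 569.

Largest n = 568; hence R_6(7) > 568.


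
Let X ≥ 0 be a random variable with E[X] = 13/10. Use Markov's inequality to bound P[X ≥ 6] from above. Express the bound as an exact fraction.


μ = E[X] = 13/10, a = 6.
Markov: P[X ≥ 6] ≤ μ/a = (13/10)/6 = 13/60.
Numerically: ≈ 0.21667.
(Since a = 6 > μ = 1.30000, the bound 13/60 is < 1 and informative.)

P[X ≥ 6] ≤ 13/60 ≈ 0.21667.


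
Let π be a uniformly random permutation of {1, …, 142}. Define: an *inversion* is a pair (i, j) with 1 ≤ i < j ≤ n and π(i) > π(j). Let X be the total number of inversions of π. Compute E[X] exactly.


Write X = Σ X_I over the C(142, 2) = 10011 pairs i < j, with X_I the indicator of one inversion.
There are 10011 indicators.
For each fixed pair i < j, the values π(i) and π(j) are two distinct elements of {1, …, 142} in uniformly random order; by symmetry P[π(i) > π(j)] = 1/2.
By linearity: E[X] = 10011 · (1/2) = C(142, 2) · (1/2) = 10011/2 = 10011/2 ≈ 5005.50000.

E[X] = 10011/2 = 5005.50000.


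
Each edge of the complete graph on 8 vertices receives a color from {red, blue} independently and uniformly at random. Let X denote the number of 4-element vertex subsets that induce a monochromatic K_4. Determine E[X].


Let X = Σ_S X_S over the C(8, 4) = 70 subsets S of size 4, where X_S = 1 if the K_4 on S is monochromatic.
For a fixed S, the K_4 on S has C(4, 2) = 6 edges. P[all 6 edges red] = (1/2)^6, and likewise for blue, so P[monochromatic] = 2·(1/2)^6 = 2^{1 − 6} = 1/32.
By linearity: E[X] = C(8, 4) · 2^{1 − 6} = 70 · 1/32 = 35/16.
Numerically: E[X] ≈ 2.187500.

E[X] = C(8,4)·2^(1−C(4,2)) = 35/16 ≈ 2.187500.


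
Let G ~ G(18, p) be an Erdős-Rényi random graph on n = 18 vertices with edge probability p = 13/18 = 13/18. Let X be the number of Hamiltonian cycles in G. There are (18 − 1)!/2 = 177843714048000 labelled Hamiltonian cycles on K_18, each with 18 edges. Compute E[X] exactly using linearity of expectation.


K_18 has (18 − 1)!/2 = 177843714048000 labelled Hamiltonian cycles.
For each such Hamiltonian cycle H, let X_H = 1 if all 18 edges of H are present in G. Then P[X_H = 1] = p^{18} = (13/18)^{18} = 112455406951957393129/39346408075296537575424.
By linearity of expectation: E[X] = Σ_H E[X_H] = 177843714048000 · p^{18} = 177843714048000 · 112455406951957393129/39346408075296537575424 = 1674446952588776589016668875/3294258113514384.
Numerically: E[X] ≈ 5.08e+11.

E[X] = 177843714048000 · (13/18)^{18} = 1674446952588776589016668875/3294258113514384 ≈ 5.08e+11.


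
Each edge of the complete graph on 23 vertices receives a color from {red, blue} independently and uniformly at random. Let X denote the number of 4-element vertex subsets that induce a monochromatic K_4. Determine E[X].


Let X = Σ_S X_S over the C(23, 4) = 8855 subsets S of size 4, where X_S = 1 if the K_4 on S is monochromatic.
For a fixed S, the K_4 on S has C(4, 2) = 6 edges. P[all 6 edges red] = (1/2)^6, and likewise for blue, so P[monochromatic] = 2·(1/2)^6 = 2^{1 − 6} = 1/32.
By linearity of expectation: E[X] = C(23, 4) · 2^{1 − 6} = 8855 · 1/32 = 8855/32.
Numerically: E[X] ≈ 276.718750.

E[X] = C(23,4)·2^(1−C(4,2)) = 8855/32 ≈ 276.718750.


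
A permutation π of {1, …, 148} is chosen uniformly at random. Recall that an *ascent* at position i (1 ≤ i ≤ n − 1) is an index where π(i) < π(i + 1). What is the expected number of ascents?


Write X = Σ X_I over i = 1, …, 147, with X_I the indicator of one ascent.
There are 147 indicators.
For each fixed i, the pair (π(i), π(i+1)) is a uniformly random ordered pair of distinct values from {1, …, 148}; by symmetry P[π(i) < π(i+1)] = 1/2.
By linearity: E[X] = 147 · (1/2) = (148 − 1) · (1/2) = 147/2 ≈ 73.500.

E[X] = 147/2 = 73.500.


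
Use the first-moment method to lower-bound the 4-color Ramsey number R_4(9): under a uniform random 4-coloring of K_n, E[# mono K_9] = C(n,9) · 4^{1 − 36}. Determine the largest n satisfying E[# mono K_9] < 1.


We need C(n, 9) · 4^{1 − 36} < 1, i.e. C(n, 9) < 4^{36 − 1} = 1180591620717411303424.
Check values of n near the boundary:
  n = 908: C(908, 9) = 1111058428637338083100; 1111058428637338083100 < 1180591620717411303424? YES
  n = 909: C(909, 9) = 1122169012923711463931; 1122169012923711463931 < 1180591620717411303424? YES
  n = 910: C(910, 9) = 1133378248346922788210; 1133378248346922788210 < 1180591620717411303424? YES
  n = 911: C(911, 9) = 1144686900492291197405; 1144686900492291197405 < 1180591620717411303424? YES
  n = 912: C(912, 9) = 1156095740032081475120; 1156095740032081475120 < 1180591620717411303424? YES
  n = 913: C(913, 9) = 1167605542753639808390; 1167605542753639808390 < 1180591620717411303424? YES
  n = 914: C(914, 9) = 1179217089587653905932; 1179217089587653905932 < 1180591620717411303424? YES
  n = 915: C(915, 9) = 1190931166636537885130; 1190931166636537885130 < 1180591620717411303424? NO
  n = 916: C(916, 9) = 1202748565202942340440; 1202748565202942340440 < 1180591620717411303424? NO
  n = 917: C(917, 9) = 1214670081818390006810; 1214670081818390006810 < 1180591620717411303424? NO
The largest n with C(n, 9) < 1180591620717411303424 is n = 914 (where E[X] = 294804272396913476483/295147905179352825856 ≈ 0.999). Hence R_4(9) > 914, i.e. R_4(9) ≥ 915.

Largest n = 914; hence R_4(9) > 914.


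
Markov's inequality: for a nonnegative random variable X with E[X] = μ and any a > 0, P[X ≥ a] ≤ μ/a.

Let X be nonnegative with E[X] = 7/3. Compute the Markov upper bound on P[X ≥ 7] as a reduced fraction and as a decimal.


μ = E[X] = 7/3, a = 7.
Markov: P[X ≥ 7] ≤ μ/a = (7/3)/7 = 1/3.
Numerically: ≈ 0.333333.
(Since a = 7 > μ = 2.333333, the bound 1/3 is < 1 and informative.)

P[X ≥ 7] ≤ 1/3 ≈ 0.333333.


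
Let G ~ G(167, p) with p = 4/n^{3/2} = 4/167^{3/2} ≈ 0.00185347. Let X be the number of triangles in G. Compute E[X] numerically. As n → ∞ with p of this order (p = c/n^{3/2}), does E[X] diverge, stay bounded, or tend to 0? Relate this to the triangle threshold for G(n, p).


Number of potential triangles: C(167, 3) = 762355.
Each occurs with probability p³ ≈ (0.00185347)³ ≈ 6.36730794e-09.
By linearity: E[X] = C(167, 3)·p³ ≈ 762355 · 6.36730794e-09 ≈ 0.004854.
Since α = 3/2 > 1, p = c/n^{3/2} = o(1/n) is below the triangle threshold p ~ 1/n. Asymptotically E[X] ~ (c³/6)·n^{3(1−α)} = (4³/6)·n^{-1.5} → 0, so by Markov's inequality G has no triangles w.h.p.

E[X] ≈ 0.004854; in regime p = Θ(1/n^{3/2}) E[X] tends to 0 (below the triangle threshold p ~ 1/n).


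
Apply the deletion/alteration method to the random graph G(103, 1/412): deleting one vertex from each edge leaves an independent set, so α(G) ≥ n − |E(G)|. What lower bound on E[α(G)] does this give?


E[|E(G)|] = C(103, 2)·p = 5253 · (1/412) = 51/4.
E[α(G)] ≥ n − E[|E(G)|] = 103 − 51/4 = 361/4.
Numerically: ≈ 90.2500.
(This is only a lower bound; the true E[α(G)] may be larger.)

E[α(G)] ≥ 361/4 ≈ 90.2500.


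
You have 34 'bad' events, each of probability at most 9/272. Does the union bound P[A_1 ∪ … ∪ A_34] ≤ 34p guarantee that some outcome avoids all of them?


Union bound: P[∪_{i=1}^{34} A_i] ≤ Σ_i P[A_i] ≤ 34·p = 34·(9/272) = 9/8.
Numerically: 9/8 ≈ 1.1250000.
Is 9/8 < 1? NO.
Since the bound 9/8 is ≥ 1, the union bound is uninformative here; it does NOT by itself certify existence.

34·p = 9/8 ≈ 1.1250000; existence NOT certified by the union bound.


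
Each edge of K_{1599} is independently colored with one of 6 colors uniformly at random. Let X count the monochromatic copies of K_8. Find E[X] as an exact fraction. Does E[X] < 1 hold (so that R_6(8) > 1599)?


E[X] = C(1599, 8) · 6^{1 − 28} = 1041478627524184359081 · 6^{−27} = 1041478627524184359081/1023490369077469249536.
As a reduced fraction: E[X] = 38573282500895717003/37907050706572935168 ≈ 1.017575.
Is E[X] < 1? NO.
Since E[X] ≥ 1, the first-moment bound is inconclusive at n = 1599; it does NOT by itself certify R_6(8) > 1599.

E[X] = 38573282500895717003/37907050706572935168 ≈ 1.017575; E[X] ≥ 1; first-moment method inconclusive here.


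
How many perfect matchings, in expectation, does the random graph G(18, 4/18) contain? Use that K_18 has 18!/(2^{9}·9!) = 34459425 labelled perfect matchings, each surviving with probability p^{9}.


K_18 has 18!/(2^{9}·9!) = 34459425 labelled perfect matchings.
For each such perfect matching H, let X_H = 1 if all 9 edges of H are present in G. Then P[X_H = 1] = p^{9} = (2/9)^{9} = 512/387420489.
By linearity of expectation: E[X] = Σ_H E[X_H] = 34459425 · p^{9} = 34459425 · 512/387420489 = 217817600/4782969.
Numerically: E[X] ≈ 45.5402.

E[X] = 34459425 · (2/9)^{9} = 217817600/4782969 ≈ 45.5402.


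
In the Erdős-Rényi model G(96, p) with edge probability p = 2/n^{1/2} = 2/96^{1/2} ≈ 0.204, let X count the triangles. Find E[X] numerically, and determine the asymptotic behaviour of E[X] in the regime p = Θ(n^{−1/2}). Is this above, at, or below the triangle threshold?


Number of potential triangles: C(96, 3) = 142880.
Each occurs with probability p³ ≈ (0.204)³ ≈ 8.50517e-03.
By linearity: E[X] = C(96, 3)·p³ ≈ 142880 · 8.50517e-03 ≈ 1215.219.
Since α = 1/2 < 1, p = c/n^{1/2} ≫ 1/n is above the triangle threshold p ~ 1/n. Asymptotically E[X] ~ (c³/6)·n^{3(1−α)} = (2³/6)·n^{1.5} → ∞; triangles are abundant w.h.p.

E[X] ≈ 1215.219; in regime p = Θ(1/n^{1/2}) E[X] diverges (above the triangle threshold p ~ 1/n).


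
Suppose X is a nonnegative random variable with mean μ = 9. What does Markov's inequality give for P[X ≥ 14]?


μ = E[X] = 9, a = 14.
Markov: P[X ≥ 14] ≤ μ/a = (9)/14 = 9/14.
Numerically: ≈ 0.642857.
(Since a = 14 > μ = 9.000000, the bound 9/14 is < 1 and informative.)

P[X ≥ 14] ≤ 9/14 ≈ 0.642857.


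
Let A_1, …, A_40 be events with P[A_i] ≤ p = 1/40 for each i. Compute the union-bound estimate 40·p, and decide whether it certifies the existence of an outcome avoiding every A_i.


Union bound: P[∪_{i=1}^{40} A_i] ≤ Σ_i P[A_i] ≤ 40·p = 40·(1/40) = 1.
Numerically: 1 ≈ 1.00000.
Is 1 < 1? NO.
Since the bound 1 is ≥ 1, the union bound is uninformative here; it does NOT by itself certify existence.

40·p = 1 ≈ 1.00000; existence NOT certified by the union bound.


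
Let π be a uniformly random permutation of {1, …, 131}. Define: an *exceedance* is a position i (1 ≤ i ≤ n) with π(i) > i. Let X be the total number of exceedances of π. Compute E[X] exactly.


Write X = Σ_{i=1}^{131} X_i, where X_i = 1_{π(i) > i}.
For each fixed i, π(i) is uniform over {1, …, 131} (marginal of a uniform permutation), so P[π(i) > i] = (n − i)/n. Summing: Σ_{i=1}^{131} (n − i)/n = (0 + 1 + … + 130)/131 = 131(131 − 1)/(2·131) = (131 − 1)/2.
Hence E[X] = Σ_{i=1}^{131} (131 − i)/131 = 65 ≈ 65.0000.

E[X] = 65 = 65.0000.


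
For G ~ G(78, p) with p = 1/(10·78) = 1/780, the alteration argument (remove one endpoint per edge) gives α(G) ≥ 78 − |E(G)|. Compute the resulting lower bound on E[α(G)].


E[|E(G)|] = C(78, 2)·p = 3003 · (1/780) = 77/20.
E[α(G)] ≥ n − E[|E(G)|] = 78 − 77/20 = 1483/20.
Numerically: ≈ 74.150.
(This is only a lower bound; the true E[α(G)] may be larger.)

E[α(G)] ≥ 1483/20 ≈ 74.150.


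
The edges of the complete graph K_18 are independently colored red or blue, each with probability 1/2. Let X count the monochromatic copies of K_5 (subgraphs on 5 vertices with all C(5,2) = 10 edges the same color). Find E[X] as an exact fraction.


Let X = Σ_S X_S over the C(18, 5) = 8568 subsets S of size 5, where X_S = 1 if the K_5 on S is monochromatic.
For a fixed S, the K_5 on S has C(5, 2) = 10 edges. P[all 10 edges red] = (1/2)^10, and likewise for blue, so P[monochromatic] = 2·(1/2)^10 = 2^{1 − 10} = 1/512.
By linearity of expectation: E[X] = C(18, 5) · 2^{1 − 10} = 8568 · 1/512 = 1071/64.
Numerically: E[X] ≈ 16.734375.

E[X] = C(18,5)·2^(1−C(5,2)) = 1071/64 ≈ 16.734375.


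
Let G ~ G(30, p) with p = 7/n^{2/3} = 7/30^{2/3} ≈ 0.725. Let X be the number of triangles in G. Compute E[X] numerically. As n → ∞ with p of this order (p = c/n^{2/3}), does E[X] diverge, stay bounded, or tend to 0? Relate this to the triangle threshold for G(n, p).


Number of potential triangles: C(30, 3) = 4060.
Each occurs with probability p³ ≈ (0.725)³ ≈ 3.811111e-01.
By linearity: E[X] = C(30, 3)·p³ ≈ 4060 · 3.811111e-01 ≈ 1547.3111.
Since α = 2/3 < 1, p = c/n^{2/3} ≫ 1/n is above the triangle threshold p ~ 1/n. Asymptotically E[X] ~ (c³/6)·n^{3(1−α)} = (7³/6)·n^{1} → ∞; triangles are abundant w.h.p.

E[X] ≈ 1547.3111; in regime p = Θ(1/n^{2/3}) E[X] diverges (above the triangle threshold p ~ 1/n).


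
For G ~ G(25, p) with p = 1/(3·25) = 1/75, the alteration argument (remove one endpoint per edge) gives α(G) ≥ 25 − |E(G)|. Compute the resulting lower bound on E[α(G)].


E[|E(G)|] = C(25, 2)·p = 300 · (1/75) = 4.
E[α(G)] ≥ n − E[|E(G)|] = 25 − 4 = 21.
Numerically: ≈ 21.000000.
(This is only a lower bound; the true E[α(G)] may be larger.)

E[α(G)] ≥ 21 ≈ 21.000000.


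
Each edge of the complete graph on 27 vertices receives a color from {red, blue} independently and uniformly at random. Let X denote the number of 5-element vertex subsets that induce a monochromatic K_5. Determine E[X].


Let X = Σ_S X_S over the C(27, 5) = 80730 subsets S of size 5, where X_S = 1 if the K_5 on S is monochromatic.
For a fixed S, the K_5 on S has C(5, 2) = 10 edges. P[all 10 edges red] = (1/2)^10, and likewise for blue, so P[monochromatic] = 2·(1/2)^10 = 2^{1 − 10} = 1/512.
By linearity of expectation: E[X] = C(27, 5) · 2^{1 − 10} = 80730 · 1/512 = 40365/256.
Numerically: E[X] ≈ 157.6758.

E[X] = C(27,5)·2^(1−C(5,2)) = 40365/256 ≈ 157.6758.


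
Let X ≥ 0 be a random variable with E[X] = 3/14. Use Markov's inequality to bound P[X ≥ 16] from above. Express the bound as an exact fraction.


μ = E[X] = 3/14, a = 16.
Markov: P[X ≥ 16] ≤ μ/a = (3/14)/16 = 3/224.
Numerically: ≈ 0.013.
(Since a = 16 > μ = 0.214, the bound 3/224 is < 1 and informative.)

P[X ≥ 16] ≤ 3/224 ≈ 0.013.


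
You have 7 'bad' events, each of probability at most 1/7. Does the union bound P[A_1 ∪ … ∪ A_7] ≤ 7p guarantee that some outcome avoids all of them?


Union bound: P[∪_{i=1}^{7} A_i] ≤ Σ_i P[A_i] ≤ 7·p = 7·(1/7) = 1.
Numerically: 1 ≈ 1.00000.
Is 1 < 1? NO.
Since the bound 1 is ≥ 1, the union bound is uninformative here; it does NOT by itself certify existence.

7·p = 1 ≈ 1.00000; existence NOT certified by the union bound.


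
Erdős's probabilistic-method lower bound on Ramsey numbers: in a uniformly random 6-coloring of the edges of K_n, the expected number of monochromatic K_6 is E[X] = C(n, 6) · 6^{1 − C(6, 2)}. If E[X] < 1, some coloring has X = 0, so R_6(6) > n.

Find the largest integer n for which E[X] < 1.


We need C(n, 6) · 6^{1 − 15} < 1, i.e. C(n, 6) < 6^{15 − 1} = 78364164096.
Check values of n near the boundary:
  n = 193: C(193, 6) = 66364016544; 66364016544 < 78364164096? YES
  n = 194: C(194, 6) = 68482017072; 68482017072 < 78364164096? YES
  n = 195: C(195, 6) = 70656049360; 70656049360 < 78364164096? YES
  n = 196: C(196, 6) = 72887293024; 72887293024 < 78364164096? YES
  n = 197: C(197, 6) = 75176946208; 75176946208 < 78364164096? YES
  n = 198: C(198, 6) = 77526225777; 77526225777 < 78364164096? YES
  n = 199: C(199, 6) = 79936367511; 79936367511 < 78364164096? NO
  n = 200: C(200, 6) = 82408626300; 82408626300 < 78364164096? NO
  n = 201: C(201, 6) = 84944276340; 84944276340 < 78364164096? NO
The largest n with C(n, 6) < 78364164096 is n = 198 (where E[X] = 25842075259/26121388032 ≈ 0.989307). Hence R_6(6) > 198, i.e. R_6(6) ≥ 199.

Largest n = 198; hence R_6(6) > 198.


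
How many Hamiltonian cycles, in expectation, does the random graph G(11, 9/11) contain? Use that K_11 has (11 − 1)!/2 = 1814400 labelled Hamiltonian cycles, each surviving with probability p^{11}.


K_11 has (11 − 1)!/2 = 1814400 labelled Hamiltonian cycles.
For each such Hamiltonian cycle H, let X_H = 1 if all 11 edges of H are present in G. Then P[X_H = 1] = p^{11} = (9/11)^{11} = 31381059609/285311670611.
By linearity: E[X] = Σ_H E[X_H] = 1814400 · p^{11} = 1814400 · 31381059609/285311670611 = 56937794554569600/285311670611.
Numerically: E[X] ≈ 1.9956e+05.

E[X] = 1814400 · (9/11)^{11} = 56937794554569600/285311670611 ≈ 1.9956e+05.


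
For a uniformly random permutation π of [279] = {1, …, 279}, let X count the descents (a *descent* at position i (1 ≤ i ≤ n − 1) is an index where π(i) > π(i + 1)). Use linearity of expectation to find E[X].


Write X = Σ X_I over i = 1, …, 278, with X_I the indicator of one descent.
There are 278 indicators.
For each fixed i, the pair (π(i), π(i+1)) is a uniformly random ordered pair of distinct values from {1, …, 279}; by symmetry P[π(i) > π(i+1)] = 1/2.
By linearity: E[X] = 278 · (1/2) = (279 − 1) · (1/2) = 139 ≈ 139.000000.

E[X] = 139 = 139.000000.


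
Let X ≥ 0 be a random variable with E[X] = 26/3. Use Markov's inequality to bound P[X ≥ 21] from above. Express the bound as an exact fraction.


μ = E[X] = 26/3, a = 21.
Markov: P[X ≥ 21] ≤ μ/a = (26/3)/21 = 26/63.
Numerically: ≈ 0.412698.
(Since a = 21 > μ = 8.666667, the bound 26/63 is < 1 and informative.)

P[X ≥ 21] ≤ 26/63 ≈ 0.412698.


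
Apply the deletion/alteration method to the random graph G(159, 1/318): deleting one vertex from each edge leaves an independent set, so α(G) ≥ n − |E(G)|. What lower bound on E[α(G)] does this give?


E[|E(G)|] = C(159, 2)·p = 12561 · (1/318) = 79/2.
E[α(G)] ≥ n − E[|E(G)|] = 159 − 79/2 = 239/2.
Numerically: ≈ 119.50000.
(This is only a lower bound; the true E[α(G)] may be larger.)

E[α(G)] ≥ 239/2 ≈ 119.50000.


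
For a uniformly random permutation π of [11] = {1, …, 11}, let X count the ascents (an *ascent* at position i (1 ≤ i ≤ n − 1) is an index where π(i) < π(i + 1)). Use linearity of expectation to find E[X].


Write X = Σ X_I over i = 1, …, 10, with X_I the indicator of one ascent.
There are 10 indicators.
For each fixed i, the pair (π(i), π(i+1)) is a uniformly random ordered pair of distinct values from {1, …, 11}; by symmetry P[π(i) < π(i+1)] = 1/2.
By linearity: E[X] = 10 · (1/2) = (11 − 1) · (1/2) = 5 ≈ 5.000.

E[X] = 5 = 5.000.


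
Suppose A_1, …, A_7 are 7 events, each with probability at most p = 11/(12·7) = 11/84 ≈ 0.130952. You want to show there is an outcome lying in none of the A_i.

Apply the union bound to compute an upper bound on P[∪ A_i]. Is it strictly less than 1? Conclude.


Union bound: P[∪_{i=1}^{7} A_i] ≤ Σ_i P[A_i] ≤ 7·p = 7·(11/84) = 11/12.
Numerically: 11/12 ≈ 0.916667.
Is 11/12 < 1? YES.
Since P[∪ A_i] ≤ 11/12 < 1, the complement has P[∩ A_i^c] ≥ 1 − 11/12 = 1/12 > 0, so some outcome avoids every A_i.

7·p = 11/12 ≈ 0.916667; existence CERTIFIED by the union bound.


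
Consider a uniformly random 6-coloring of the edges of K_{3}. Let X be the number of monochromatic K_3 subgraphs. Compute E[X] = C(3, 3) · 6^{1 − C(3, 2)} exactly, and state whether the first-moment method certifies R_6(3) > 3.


E[X] = C(3, 3) · 6^{1 − 3} = 1 · 6^{−2} = 1/36.
As a reduced fraction: E[X] = 1/36 ≈ 0.028.
Is E[X] < 1? YES.
Since E[X] < 1, there exists a 6-coloring of K_{3} with no monochromatic K_3; hence R_6(3) > 3.

E[X] = 1/36 ≈ 0.028; E[X] < 1, so R_6(3) > 3.


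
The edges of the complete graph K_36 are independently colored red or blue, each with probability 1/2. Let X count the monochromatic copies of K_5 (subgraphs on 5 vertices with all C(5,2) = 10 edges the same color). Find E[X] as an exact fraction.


Let X = Σ_S X_S over the C(36, 5) = 376992 subsets S of size 5, where X_S = 1 if the K_5 on S is monochromatic.
For a fixed S, the K_5 on S has C(5, 2) = 10 edges. P[all 10 edges red] = (1/2)^10, and likewise for blue, so P[monochromatic] = 2·(1/2)^10 = 2^{1 − 10} = 1/512.
By linearity of expectation: E[X] = C(36, 5) · 2^{1 − 10} = 376992 · 1/512 = 11781/16.
Numerically: E[X] ≈ 736.31250.

E[X] = C(36,5)·2^(1−C(5,2)) = 11781/16 ≈ 736.31250.


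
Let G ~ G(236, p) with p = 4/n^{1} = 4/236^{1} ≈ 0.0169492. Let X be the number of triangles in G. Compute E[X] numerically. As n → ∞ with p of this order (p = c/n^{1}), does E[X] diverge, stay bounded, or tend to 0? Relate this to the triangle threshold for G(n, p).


Number of potential triangles: C(236, 3) = 2162940.
Each occurs with probability p³ ≈ (0.0169492)³ ≈ 4.86904698e-06.
By linearity: E[X] = C(236, 3)·p³ ≈ 2162940 · 4.86904698e-06 ≈ 10.531456.
Here α = 1, so p = 4/n is exactly at the triangle threshold p ~ 1/n. Asymptotically E[X] → c³/6 = 4³/6 = 32/3 ≈ 10.666667, a bounded constant. In this regime the triangle count is asymptotically Poisson(c³/6).

E[X] ≈ 10.531456; in regime p = Θ(1/n^{1}) E[X] stays bounded (at the triangle threshold p ~ 1/n).


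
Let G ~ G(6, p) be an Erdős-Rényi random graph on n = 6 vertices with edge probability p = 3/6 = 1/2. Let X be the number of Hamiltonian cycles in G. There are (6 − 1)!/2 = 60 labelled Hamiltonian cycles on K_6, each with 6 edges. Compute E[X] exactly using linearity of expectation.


K_6 has (6 − 1)!/2 = 60 labelled Hamiltonian cycles.
For each such Hamiltonian cycle H, let X_H = 1 if all 6 edges of H are present in G. Then P[X_H = 1] = p^{6} = (1/2)^{6} = 1/64.
Summing the indicators: E[X] = Σ_H E[X_H] = 60 · p^{6} = 60 · 1/64 = 15/16.
Numerically: E[X] ≈ 0.9375.

E[X] = 60 · (1/2)^{6} = 15/16 ≈ 0.9375.


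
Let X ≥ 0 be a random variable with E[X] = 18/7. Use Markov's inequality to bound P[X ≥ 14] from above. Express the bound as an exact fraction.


μ = E[X] = 18/7, a = 14.
Markov: P[X ≥ 14] ≤ μ/a = (18/7)/14 = 9/49.
Numerically: ≈ 0.18367.
(Since a = 14 > μ = 2.57143, the bound 9/49 is < 1 and informative.)

P[X ≥ 14] ≤ 9/49 ≈ 0.18367.


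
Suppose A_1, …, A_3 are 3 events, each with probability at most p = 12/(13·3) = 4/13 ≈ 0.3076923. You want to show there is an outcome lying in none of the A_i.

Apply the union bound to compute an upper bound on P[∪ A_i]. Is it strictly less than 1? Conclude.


Union bound: P[∪_{i=1}^{3} A_i] ≤ Σ_i P[A_i] ≤ 3·p = 3·(4/13) = 12/13.
Numerically: 12/13 ≈ 0.9230769.
Is 12/13 < 1? YES.
Since P[∪ A_i] ≤ 12/13 < 1, the complement has P[∩ A_i^c] ≥ 1 − 12/13 = 1/13 > 0, so some outcome avoids every A_i.

3·p = 12/13 ≈ 0.9230769; existence CERTIFIED by the union bound.


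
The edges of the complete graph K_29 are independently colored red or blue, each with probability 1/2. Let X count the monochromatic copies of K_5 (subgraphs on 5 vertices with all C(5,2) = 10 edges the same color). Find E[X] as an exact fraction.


Let X = Σ_S X_S over the C(29, 5) = 118755 subsets S of size 5, where X_S = 1 if the K_5 on S is monochromatic.
For a fixed S, the K_5 on S has C(5, 2) = 10 edges. P[all 10 edges red] = (1/2)^10, and likewise for blue, so P[monochromatic] = 2·(1/2)^10 = 2^{1 − 10} = 1/512.
By linearity: E[X] = C(29, 5) · 2^{1 − 10} = 118755 · 1/512 = 118755/512.
Numerically: E[X] ≈ 231.9434.

E[X] = C(29,5)·2^(1−C(5,2)) = 118755/512 ≈ 231.9434.


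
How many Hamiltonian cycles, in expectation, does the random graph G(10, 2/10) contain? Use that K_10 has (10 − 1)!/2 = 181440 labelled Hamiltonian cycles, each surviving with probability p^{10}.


K_10 has (10 − 1)!/2 = 181440 labelled Hamiltonian cycles.
For each such Hamiltonian cycle H, let X_H = 1 if all 10 edges of H are present in G. Then P[X_H = 1] = p^{10} = (1/5)^{10} = 1/9765625.
Summing the indicators: E[X] = Σ_H E[X_H] = 181440 · p^{10} = 181440 · 1/9765625 = 36288/1953125.
Numerically: E[X] ≈ 0.0185795.

E[X] = 181440 · (1/5)^{10} = 36288/1953125 ≈ 0.0185795.


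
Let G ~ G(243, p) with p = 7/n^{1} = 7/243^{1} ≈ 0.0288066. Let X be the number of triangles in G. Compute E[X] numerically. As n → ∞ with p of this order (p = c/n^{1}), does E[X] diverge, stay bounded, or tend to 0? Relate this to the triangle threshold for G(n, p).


Number of potential triangles: C(243, 3) = 2362041.
Each occurs with probability p³ ≈ (0.0288066)³ ≈ 2.39042597e-05.
By linearity: E[X] = C(243, 3)·p³ ≈ 2362041 · 2.39042597e-05 ≈ 56.462842.
Here α = 1, so p = 7/n is exactly at the triangle threshold p ~ 1/n. Asymptotically E[X] → c³/6 = 7³/6 = 343/6 ≈ 57.166667, a bounded constant. In this regime the triangle count is asymptotically Poisson(c³/6).

E[X] ≈ 56.462842; in regime p = Θ(1/n^{1}) E[X] stays bounded (at the triangle threshold p ~ 1/n).


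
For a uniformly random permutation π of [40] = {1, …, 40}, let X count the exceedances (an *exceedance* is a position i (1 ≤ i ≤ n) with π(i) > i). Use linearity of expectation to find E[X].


Write X = Σ_{i=1}^{40} X_i, where X_i = 1_{π(i) > i}.
For each fixed i, π(i) is uniform over {1, …, 40} (marginal of a uniform permutation), so P[π(i) > i] = (n − i)/n. Summing: Σ_{i=1}^{40} (n − i)/n = (0 + 1 + … + 39)/40 = 40(40 − 1)/(2·40) = (40 − 1)/2.
Hence E[X] = Σ_{i=1}^{40} (40 − i)/40 = 39/2 ≈ 19.5000.

E[X] = 39/2 = 19.5000.


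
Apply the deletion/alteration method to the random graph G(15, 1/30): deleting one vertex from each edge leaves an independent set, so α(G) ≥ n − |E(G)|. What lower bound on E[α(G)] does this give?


E[|E(G)|] = C(15, 2)·p = 105 · (1/30) = 7/2.
E[α(G)] ≥ n − E[|E(G)|] = 15 − 7/2 = 23/2.
Numerically: ≈ 11.500.
(This is only a lower bound; the true E[α(G)] may be larger.)

E[α(G)] ≥ 23/2 ≈ 11.500.


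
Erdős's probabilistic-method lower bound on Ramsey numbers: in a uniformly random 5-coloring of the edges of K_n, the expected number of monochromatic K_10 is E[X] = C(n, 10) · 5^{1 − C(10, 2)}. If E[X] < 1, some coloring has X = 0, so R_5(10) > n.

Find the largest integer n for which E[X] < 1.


We need C(n, 10) · 5^{1 − 45} < 1, i.e. C(n, 10) < 5^{45 − 1} = 5684341886080801486968994140625.
Check values of n near the boundary:
  n = 5388: C(5388, 10) = 5634865093375880654852250419586; 5634865093375880654852250419586 < 5684341886080801486968994140625? YES
  n = 5389: C(5389, 10) = 5645340767466558997768874792926; 5645340767466558997768874792926 < 5684341886080801486968994140625? YES
  n = 5390: C(5390, 10) = 5655833965919099070255434039753; 5655833965919099070255434039753 < 5684341886080801486968994140625? YES
  n = 5391: C(5391, 10) = 5666344714787188828795213697883; 5666344714787188828795213697883 < 5684341886080801486968994140625? YES
  n = 5392: C(5392, 10) = 5676873040158402483252283957448; 5676873040158402483252283957448 < 5684341886080801486968994140625? YES
  n = 5393: C(5393, 10) = 5687418968154238267170642278008; 5687418968154238267170642278008 < 5684341886080801486968994140625? NO
  n = 5394: C(5394, 10) = 5697982524930156243149785372878; 5697982524930156243149785372878 < 5684341886080801486968994140625? NO
The largest n with C(n, 10) < 5684341886080801486968994140625 is n = 5392 (where E[X] = 5676873040158402483252283957448/5684341886080801486968994140625 ≈ 0.998686). Hence R_5(10) > 5392, i.e. R_5(10) ≥ 5393.

Largest n = 5392; hence R_5(10) > 5392.


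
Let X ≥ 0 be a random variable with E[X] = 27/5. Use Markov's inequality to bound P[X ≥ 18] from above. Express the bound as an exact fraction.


μ = E[X] = 27/5, a = 18.
Markov: P[X ≥ 18] ≤ μ/a = (27/5)/18 = 3/10.
Numerically: ≈ 0.3000.
(Since a = 18 > μ = 5.4000, the bound 3/10 is < 1 and informative.)

P[X ≥ 18] ≤ 3/10 ≈ 0.3000.


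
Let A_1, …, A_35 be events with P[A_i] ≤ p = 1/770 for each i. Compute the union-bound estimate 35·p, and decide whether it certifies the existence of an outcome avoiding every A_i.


Union bound: P[∪_{i=1}^{35} A_i] ≤ Σ_i P[A_i] ≤ 35·p = 35·(1/770) = 1/22.
Numerically: 1/22 ≈ 0.0454545.
Is 1/22 < 1? YES.
Since P[∪ A_i] ≤ 1/22 < 1, the complement has P[∩ A_i^c] ≥ 1 − 1/22 = 21/22 > 0, so some outcome avoids every A_i.

35·p = 1/22 ≈ 0.0454545; existence CERTIFIED by the union bound.


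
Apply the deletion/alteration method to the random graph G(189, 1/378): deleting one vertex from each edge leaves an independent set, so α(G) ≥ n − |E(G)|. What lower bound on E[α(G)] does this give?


E[|E(G)|] = C(189, 2)·p = 17766 · (1/378) = 47.
E[α(G)] ≥ n − E[|E(G)|] = 189 − 47 = 142.
Numerically: ≈ 142.0000.
(This is only a lower bound; the true E[α(G)] may be larger.)

E[α(G)] ≥ 142 ≈ 142.0000.


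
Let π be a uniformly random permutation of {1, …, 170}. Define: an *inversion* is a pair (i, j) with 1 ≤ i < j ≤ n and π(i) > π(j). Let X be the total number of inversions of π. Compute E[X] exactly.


Write X = Σ X_I over the C(170, 2) = 14365 pairs i < j, with X_I the indicator of one inversion.
There are 14365 indicators.
For each fixed pair i < j, the values π(i) and π(j) are two distinct elements of {1, …, 170} in uniformly random order; by symmetry P[π(i) > π(j)] = 1/2.
By linearity: E[X] = 14365 · (1/2) = C(170, 2) · (1/2) = 14365/2 = 14365/2 ≈ 7182.500000.

E[X] = 14365/2 = 7182.500000.


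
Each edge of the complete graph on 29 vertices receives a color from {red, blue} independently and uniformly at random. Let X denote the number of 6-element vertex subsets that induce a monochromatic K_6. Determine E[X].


Let X = Σ_S X_S over the C(29, 6) = 475020 subsets S of size 6, where X_S = 1 if the K_6 on S is monochromatic.
For a fixed S, the K_6 on S has C(6, 2) = 15 edges. P[all 15 edges red] = (1/2)^15, and likewise for blue, so P[monochromatic] = 2·(1/2)^15 = 2^{1 − 15} = 1/16384.
Summing: E[X] = C(29, 6) · 2^{1 − 15} = 475020 · 1/16384 = 118755/4096.
Numerically: E[X] ≈ 28.992920.

E[X] = C(29,6)·2^(1−C(6,2)) = 118755/4096 ≈ 28.992920.


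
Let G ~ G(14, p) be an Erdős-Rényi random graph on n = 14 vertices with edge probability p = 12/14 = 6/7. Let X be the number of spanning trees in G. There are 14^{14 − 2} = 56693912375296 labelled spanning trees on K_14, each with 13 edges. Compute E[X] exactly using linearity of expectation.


K_14 has 14^{14 − 2} = 56693912375296 labelled spanning trees.
For each such spanning tree H, let X_H = 1 if all 13 edges of H are present in G. Then P[X_H = 1] = p^{13} = (6/7)^{13} = 13060694016/96889010407.
Summing the indicators: E[X] = Σ_H E[X_H] = 56693912375296 · p^{13} = 56693912375296 · 13060694016/96889010407 = 53496602689536/7.
Numerically: E[X] ≈ 7.642e+12.

E[X] = 56693912375296 · (6/7)^{13} = 53496602689536/7 ≈ 7.642e+12.


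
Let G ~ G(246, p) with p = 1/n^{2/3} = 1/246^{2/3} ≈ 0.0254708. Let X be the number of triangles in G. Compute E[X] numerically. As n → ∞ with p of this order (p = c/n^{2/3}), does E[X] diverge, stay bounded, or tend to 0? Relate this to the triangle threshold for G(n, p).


Number of potential triangles: C(246, 3) = 2450980.
Each occurs with probability p³ ≈ (0.0254708)³ ≈ 1.65245555e-05.
By linearity: E[X] = C(246, 3)·p³ ≈ 2450980 · 1.65245555e-05 ≈ 40.501355.
Since α = 2/3 < 1, p = c/n^{2/3} ≫ 1/n is above the triangle threshold p ~ 1/n. Asymptotically E[X] ~ (c³/6)·n^{3(1−α)} = (1³/6)·n^{1} → ∞; triangles are abundant w.h.p.

E[X] ≈ 40.501355; in regime p = Θ(1/n^{2/3}) E[X] diverges (above the triangle threshold p ~ 1/n).


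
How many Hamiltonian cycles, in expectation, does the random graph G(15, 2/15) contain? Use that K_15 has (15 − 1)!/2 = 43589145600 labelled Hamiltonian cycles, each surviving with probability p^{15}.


K_15 has (15 − 1)!/2 = 43589145600 labelled Hamiltonian cycles.
For each such Hamiltonian cycle H, let X_H = 1 if all 15 edges of H are present in G. Then P[X_H = 1] = p^{15} = (2/15)^{15} = 32768/437893890380859375.
Summing the indicators: E[X] = Σ_H E[X_H] = 43589145600 · p^{15} = 43589145600 · 32768/437893890380859375 = 235115905024/72081298828125.
Numerically: E[X] ≈ 0.003262.

E[X] = 43589145600 · (2/15)^{15} = 235115905024/72081298828125 ≈ 0.003262.


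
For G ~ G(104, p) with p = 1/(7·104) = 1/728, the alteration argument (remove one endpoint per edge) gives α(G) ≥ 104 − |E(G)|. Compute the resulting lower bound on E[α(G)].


E[|E(G)|] = C(104, 2)·p = 5356 · (1/728) = 103/14.
E[α(G)] ≥ n − E[|E(G)|] = 104 − 103/14 = 1353/14.
Numerically: ≈ 96.642857.
(This is only a lower bound; the true E[α(G)] may be larger.)

E[α(G)] ≥ 1353/14 ≈ 96.642857.


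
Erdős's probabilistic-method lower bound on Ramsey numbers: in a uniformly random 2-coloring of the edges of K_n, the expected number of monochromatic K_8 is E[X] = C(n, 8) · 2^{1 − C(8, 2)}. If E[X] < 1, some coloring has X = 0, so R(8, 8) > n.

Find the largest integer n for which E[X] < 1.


We need C(n, 8) · 2^{1 − 28} < 1, i.e. C(n, 8) < 2^{28 − 1} = 134217728.
Check values of n near the boundary:
  n = 39: C(39, 8) = 61523748; 61523748 < 134217728? YES
  n = 40: C(40, 8) = 76904685; 76904685 < 134217728? YES
  n = 41: C(41, 8) = 95548245; 95548245 < 134217728? YES
  n = 42: C(42, 8) = 118030185; 118030185 < 134217728? YES
  n = 43: C(43, 8) = 145008513; 145008513 < 134217728? NO
The largest n with C(n, 8) < 134217728 is n = 42 (where E[X] = 118030185/134217728 ≈ 0.8794). Hence R(8, 8) > 42, i.e. R(8, 8) ≥ 43.

Largest n = 42; hence R(8, 8) > 42.


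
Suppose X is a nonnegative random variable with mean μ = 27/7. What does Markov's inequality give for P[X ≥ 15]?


μ = E[X] = 27/7, a = 15.
Markov: P[X ≥ 15] ≤ μ/a = (27/7)/15 = 9/35.
Numerically: ≈ 0.257.
(Since a = 15 > μ = 3.857, the bound 9/35 is < 1 and informative.)

P[X ≥ 15] ≤ 9/35 ≈ 0.257.


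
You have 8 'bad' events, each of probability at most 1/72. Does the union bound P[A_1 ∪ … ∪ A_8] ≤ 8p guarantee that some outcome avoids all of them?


Union bound: P[∪_{i=1}^{8} A_i] ≤ Σ_i P[A_i] ≤ 8·p = 8·(1/72) = 1/9.
Numerically: 1/9 ≈ 0.11111.
Is 1/9 < 1? YES.
Since P[∪ A_i] ≤ 1/9 < 1, the complement has P[∩ A_i^c] ≥ 1 − 1/9 = 8/9 > 0, so some outcome avoids every A_i.

8·p = 1/9 ≈ 0.11111; existence CERTIFIED by the union bound.


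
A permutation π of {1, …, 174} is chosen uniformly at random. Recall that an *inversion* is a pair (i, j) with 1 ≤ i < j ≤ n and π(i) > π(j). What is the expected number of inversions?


Write X = Σ X_I over the C(174, 2) = 15051 pairs i < j, with X_I the indicator of one inversion.
There are 15051 indicators.
For each fixed pair i < j, the values π(i) and π(j) are two distinct elements of {1, …, 174} in uniformly random order; by symmetry P[π(i) > π(j)] = 1/2.
By linearity: E[X] = 15051 · (1/2) = C(174, 2) · (1/2) = 15051/2 = 15051/2 ≈ 7525.50000.

E[X] = 15051/2 = 7525.50000.


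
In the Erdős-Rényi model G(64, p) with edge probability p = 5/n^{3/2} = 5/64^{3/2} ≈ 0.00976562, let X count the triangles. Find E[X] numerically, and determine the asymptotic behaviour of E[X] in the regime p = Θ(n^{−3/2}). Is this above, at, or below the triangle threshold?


Number of potential triangles: C(64, 3) = 41664.
Each occurs with probability p³ ≈ (0.00976562)³ ≈ 9.31322575e-07.
By linearity: E[X] = C(64, 3)·p³ ≈ 41664 · 9.31322575e-07 ≈ 0.038803.
Since α = 3/2 > 1, p = c/n^{3/2} = o(1/n) is below the triangle threshold p ~ 1/n. Asymptotically E[X] ~ (c³/6)·n^{3(1−α)} = (5³/6)·n^{-1.5} → 0, so by Markov's inequality G has no triangles w.h.p.

E[X] ≈ 0.038803; in regime p = Θ(1/n^{3/2}) E[X] tends to 0 (below the triangle threshold p ~ 1/n).


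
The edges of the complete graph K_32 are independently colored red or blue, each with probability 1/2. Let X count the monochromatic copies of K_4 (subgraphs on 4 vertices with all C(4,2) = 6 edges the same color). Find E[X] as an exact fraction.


Let X = Σ_S X_S over the C(32, 4) = 35960 subsets S of size 4, where X_S = 1 if the K_4 on S is monochromatic.
For a fixed S, the K_4 on S has C(4, 2) = 6 edges. P[all 6 edges red] = (1/2)^6, and likewise for blue, so P[monochromatic] = 2·(1/2)^6 = 2^{1 − 6} = 1/32.
By linearity of expectation: E[X] = C(32, 4) · 2^{1 − 6} = 35960 · 1/32 = 4495/4.
Numerically: E[X] ≈ 1123.7500.

E[X] = C(32,4)·2^(1−C(4,2)) = 4495/4 ≈ 1123.7500.


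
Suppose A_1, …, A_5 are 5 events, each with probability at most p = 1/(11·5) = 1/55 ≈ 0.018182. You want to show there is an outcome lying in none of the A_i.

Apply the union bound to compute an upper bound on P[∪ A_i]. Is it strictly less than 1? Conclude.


Union bound: P[∪_{i=1}^{5} A_i] ≤ Σ_i P[A_i] ≤ 5·p = 5·(1/55) = 1/11.
Numerically: 1/11 ≈ 0.090909.
Is 1/11 < 1? YES.
Since P[∪ A_i] ≤ 1/11 < 1, the complement has P[∩ A_i^c] ≥ 1 − 1/11 = 10/11 > 0, so some outcome avoids every A_i.

5·p = 1/11 ≈ 0.090909; existence CERTIFIED by the union bound.


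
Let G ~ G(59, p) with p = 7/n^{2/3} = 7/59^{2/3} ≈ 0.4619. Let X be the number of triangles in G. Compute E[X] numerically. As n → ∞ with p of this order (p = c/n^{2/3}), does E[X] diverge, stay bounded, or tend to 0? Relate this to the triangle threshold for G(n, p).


Number of potential triangles: C(59, 3) = 32509.
Each occurs with probability p³ ≈ (0.4619)³ ≈ 9.853490e-02.
By linearity: E[X] = C(59, 3)·p³ ≈ 32509 · 9.853490e-02 ≈ 3203.2712.
Since α = 2/3 < 1, p = c/n^{2/3} ≫ 1/n is above the triangle threshold p ~ 1/n. Asymptotically E[X] ~ (c³/6)·n^{3(1−α)} = (7³/6)·n^{1} → ∞; triangles are abundant w.h.p.

E[X] ≈ 3203.2712; in regime p = Θ(1/n^{2/3}) E[X] diverges (above the triangle threshold p ~ 1/n).


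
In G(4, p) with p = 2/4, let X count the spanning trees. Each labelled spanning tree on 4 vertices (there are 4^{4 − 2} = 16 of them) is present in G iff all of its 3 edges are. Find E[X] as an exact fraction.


K_4 has 4^{4 − 2} = 16 labelled spanning trees.
For each such spanning tree H, let X_H = 1 if all 3 edges of H are present in G. Then P[X_H = 1] = p^{3} = (1/2)^{3} = 1/8.
Summing the indicators: E[X] = Σ_H E[X_H] = 16 · p^{3} = 16 · 1/8 = 2.
Numerically: E[X] ≈ 2.

E[X] = 16 · (1/2)^{3} = 2 ≈ 2.


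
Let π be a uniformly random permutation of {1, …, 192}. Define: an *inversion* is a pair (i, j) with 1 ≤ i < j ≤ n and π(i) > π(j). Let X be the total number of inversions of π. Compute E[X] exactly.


Write X = Σ X_I over the C(192, 2) = 18336 pairs i < j, with X_I the indicator of one inversion.
There are 18336 indicators.
For each fixed pair i < j, the values π(i) and π(j) are two distinct elements of {1, …, 192} in uniformly random order; by symmetry P[π(i) > π(j)] = 1/2.
By linearity: E[X] = 18336 · (1/2) = C(192, 2) · (1/2) = 18336/2 = 9168 ≈ 9168.000.

E[X] = 9168 = 9168.000.
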